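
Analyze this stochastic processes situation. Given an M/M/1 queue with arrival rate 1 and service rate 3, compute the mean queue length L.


rho = 1/3 = 0.3333
L = rho/(1-rho)
= 0.3333/0.6667
= 0.5000

0.5000


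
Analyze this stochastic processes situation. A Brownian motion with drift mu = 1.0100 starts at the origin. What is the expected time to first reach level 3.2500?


Expected first passage time = a/mu
= 3.2500/1.0100
= 3.2178

3.2178


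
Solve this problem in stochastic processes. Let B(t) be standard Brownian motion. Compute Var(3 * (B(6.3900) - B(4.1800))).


Var(alpha*(B(t)-B(s))) = alpha^2 * (t-s)
= 3^2 * (6.3900 - 4.1800)
= 9 * 2.2100
= 19.8900

19.8900


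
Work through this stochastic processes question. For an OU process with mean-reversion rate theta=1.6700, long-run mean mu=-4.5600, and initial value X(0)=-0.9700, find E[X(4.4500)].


E[X(t)] = mu + (X(0) - mu)*exp(-theta*t)
= -4.5600 + (-0.9700 - -4.5600)*exp(-1.6700*4.4500)
= -4.5600 + 3.5900 * 5.9230e-04
= -4.5579

-4.5579


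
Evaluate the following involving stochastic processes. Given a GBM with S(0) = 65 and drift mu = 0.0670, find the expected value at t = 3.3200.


E[S(t)] = S(0) * exp(mu * t)
= 65 * exp(0.0670 * 3.3200)
= 65 * 1.2491
= 81.1929

81.1929


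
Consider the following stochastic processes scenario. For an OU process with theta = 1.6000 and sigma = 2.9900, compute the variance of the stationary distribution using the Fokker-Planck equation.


Stationary variance = sigma^2 / (2*theta)
= 2.9900^2 / (2*1.6000)
= 8.9401 / 3.2000
= 2.7938

2.7938


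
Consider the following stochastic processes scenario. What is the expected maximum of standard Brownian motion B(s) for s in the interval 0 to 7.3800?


E(max B(s)) = sqrt(2t/pi)
= sqrt(2*7.3800/pi)
= sqrt(4.6983)
= 2.1675

2.1675


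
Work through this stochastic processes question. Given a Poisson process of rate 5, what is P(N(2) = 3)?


P(N(t)=k) = (lambda*t)^k * exp(-lambda*t) / k!
lambda*t = 10
= 10^3 * exp(-10) / 3!
= 1000 * 4.5400e-05 / 6
= 0.0076

0.0076


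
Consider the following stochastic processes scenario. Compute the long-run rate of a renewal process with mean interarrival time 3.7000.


Long-run renewal rate = 1/E(X)
= 1/3.7000
= 0.2703

0.2703


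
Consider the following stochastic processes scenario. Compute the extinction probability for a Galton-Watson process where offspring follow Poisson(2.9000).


Since mu = 2.9000 > 1, extinction prob q < 1.
Solve s = exp(mu*(s-1)) iteratively.
q = 0.0668

0.0668


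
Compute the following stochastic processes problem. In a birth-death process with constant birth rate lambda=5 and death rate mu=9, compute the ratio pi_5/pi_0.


For birth-death process, pi_n/pi_0 = (lambda/mu)^n
= (5/9)^5
= 0.0529

0.0529


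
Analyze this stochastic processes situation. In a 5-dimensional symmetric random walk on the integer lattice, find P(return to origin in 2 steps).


P(return in 2 steps) = P(reverse first step) = 1/(2d)
= 1/10
= 0.1000

0.1000


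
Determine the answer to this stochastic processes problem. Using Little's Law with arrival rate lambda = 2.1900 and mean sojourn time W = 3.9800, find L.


Little's Law: L = lambda * W
= 2.1900 * 3.9800
= 8.7162

8.7162


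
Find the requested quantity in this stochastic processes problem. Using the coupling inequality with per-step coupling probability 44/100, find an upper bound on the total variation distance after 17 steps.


TV distance bound <= (1-delta)^n
= (1 - 0.4400)^17
= 0.5600^17
= 5.2384e-05

5.2384e-05


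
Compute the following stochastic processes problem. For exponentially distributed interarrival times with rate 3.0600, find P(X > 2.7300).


P(X > t) = exp(-lambda * t)
= exp(-3.0600 * 2.7300)
= exp(-8.3538) = 2.3550e-04

2.3550e-04


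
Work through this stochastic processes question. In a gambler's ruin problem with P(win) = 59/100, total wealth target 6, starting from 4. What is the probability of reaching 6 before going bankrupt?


Gambler's ruin formula:
r = q/p = 0.4100/0.5900 = 0.6949
P(win) = (1 - r^i)/(1 - r^N)
= (1 - 0.6949^4)/(1 - 0.6949^6)
= 0.8641

0.8641


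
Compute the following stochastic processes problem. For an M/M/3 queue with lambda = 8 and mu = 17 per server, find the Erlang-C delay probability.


a = lambda/mu = 0.4706
rho = a/c = 0.1569
Erlang-C formula applied:
C(c,a) = 0.0129

0.0129


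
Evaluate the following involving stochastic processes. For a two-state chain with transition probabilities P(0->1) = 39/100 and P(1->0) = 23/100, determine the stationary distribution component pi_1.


Stationary distribution: pi_0 = p10/(p01+p10), pi_1 = p01/(p01+p10)
p01 = 0.3900, p10 = 0.2300
pi_1 = 0.6290

0.6290


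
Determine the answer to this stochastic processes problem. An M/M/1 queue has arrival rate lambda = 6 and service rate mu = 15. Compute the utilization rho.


rho = lambda/mu
= 6/15
= 0.4000

0.4000


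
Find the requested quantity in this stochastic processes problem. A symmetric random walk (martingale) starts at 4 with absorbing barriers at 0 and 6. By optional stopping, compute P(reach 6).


By optional stopping theorem: E(M at tau) = M(0) = 4
P(hit 6)*6 + P(hit 0)*0 = 4
P(hit 6) = (4 - 0)/(6 - 0) = 2/3 = 0.6667

0.6667


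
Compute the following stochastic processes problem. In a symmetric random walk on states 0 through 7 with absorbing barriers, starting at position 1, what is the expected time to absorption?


For symmetric RW on 0,...,N with absorbing barriers, E(i) = i*(N-i)
E(1) = 1 * 6 = 6

6


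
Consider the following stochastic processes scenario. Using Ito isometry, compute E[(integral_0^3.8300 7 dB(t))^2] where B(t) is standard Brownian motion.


By Ito isometry: E[(int f dB)^2] = int f^2 dt
= 7^2 * 3.8300
= 49 * 3.8300 = 187.6700

187.6700


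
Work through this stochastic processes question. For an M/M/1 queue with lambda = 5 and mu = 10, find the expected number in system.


rho = 5/10 = 0.5000
L = rho/(1-rho)
= 0.5000/0.5000
= 1.0000

1.0000


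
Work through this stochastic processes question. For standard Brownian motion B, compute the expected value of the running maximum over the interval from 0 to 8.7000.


E(max B(s)) = sqrt(2t/pi)
= sqrt(2*8.7000/pi)
= sqrt(5.5386)
= 2.3534

2.3534


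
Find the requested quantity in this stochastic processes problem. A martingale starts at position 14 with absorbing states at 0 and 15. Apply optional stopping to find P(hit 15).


By optional stopping theorem: E(M at tau) = M(0) = 14
P(hit 15)*15 + P(hit 0)*0 = 14
P(hit 15) = (14 - 0)/(15 - 0) = 14/15 = 0.9333

0.9333


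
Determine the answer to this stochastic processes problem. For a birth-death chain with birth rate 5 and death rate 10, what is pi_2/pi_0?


For birth-death process, pi_n/pi_0 = (lambda/mu)^n
= (5/10)^2
= 0.2500

0.2500


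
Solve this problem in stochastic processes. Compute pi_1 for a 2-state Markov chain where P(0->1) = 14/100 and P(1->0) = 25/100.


Stationary distribution: pi_0 = p10/(p01+p10), pi_1 = p01/(p01+p10)
p01 = 0.1400, p10 = 0.2500
pi_1 = 0.3590

0.3590


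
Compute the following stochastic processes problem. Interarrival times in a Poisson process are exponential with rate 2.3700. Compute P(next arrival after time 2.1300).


P(X > t) = exp(-lambda * t)
= exp(-2.3700 * 2.1300)
= exp(-5.0481) = 0.0064

0.0064


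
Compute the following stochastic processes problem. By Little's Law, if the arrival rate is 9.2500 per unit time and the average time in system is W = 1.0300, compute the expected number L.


Little's Law: L = lambda * W
= 9.2500 * 1.0300
= 9.5275

9.5275


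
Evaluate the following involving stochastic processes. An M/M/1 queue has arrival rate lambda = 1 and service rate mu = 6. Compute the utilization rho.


rho = lambda/mu
= 1/6
= 0.1667

0.1667


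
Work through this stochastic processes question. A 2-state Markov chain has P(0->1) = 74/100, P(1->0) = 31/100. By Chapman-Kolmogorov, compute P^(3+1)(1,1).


P^4 = P^3 * P^1
Computing via matrix multiplication of the transition matrix.
Entry (1,1) of P^4 = 0.7048

0.7048


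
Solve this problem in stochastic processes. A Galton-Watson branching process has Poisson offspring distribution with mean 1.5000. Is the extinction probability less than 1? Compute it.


Since mu = 1.5000 > 1, extinction prob q < 1.
Solve s = exp(mu*(s-1)) iteratively.
q = 0.4172

0.4172


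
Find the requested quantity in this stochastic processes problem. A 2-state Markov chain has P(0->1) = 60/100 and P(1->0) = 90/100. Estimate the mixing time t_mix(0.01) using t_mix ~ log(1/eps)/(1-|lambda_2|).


lambda_2 = |1 - p01 - p10| = |1 - 0.6000 - 0.9000| = 0.5000
t_mix ~ log(1/eps)/(1 - |lambda_2|)
= log(100)/(1 - 0.5000) = 4.6052/0.5000
= 9.2103

9.2103


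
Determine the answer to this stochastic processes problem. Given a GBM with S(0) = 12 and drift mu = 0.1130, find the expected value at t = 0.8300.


E[S(t)] = S(0) * exp(mu * t)
= 12 * exp(0.1130 * 0.8300)
= 12 * 1.0983
= 13.1799

13.1799


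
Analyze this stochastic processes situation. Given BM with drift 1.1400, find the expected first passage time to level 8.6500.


Expected first passage time = a/mu
= 8.6500/1.1400
= 7.5877

7.5877


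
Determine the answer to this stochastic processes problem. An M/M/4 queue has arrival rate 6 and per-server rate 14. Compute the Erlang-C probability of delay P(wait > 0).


a = lambda/mu = 0.4286
rho = a/c = 0.1071
Erlang-C formula applied:
C(c,a) = 0.0010

0.0010


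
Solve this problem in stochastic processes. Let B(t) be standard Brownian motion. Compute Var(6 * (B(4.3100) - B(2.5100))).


Var(alpha*(B(t)-B(s))) = alpha^2 * (t-s)
= 6^2 * (4.3100 - 2.5100)
= 36 * 1.8000
= 64.8000

64.8000


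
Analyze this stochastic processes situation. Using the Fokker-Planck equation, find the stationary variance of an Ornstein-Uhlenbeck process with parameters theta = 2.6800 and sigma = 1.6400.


Stationary variance = sigma^2 / (2*theta)
= 1.6400^2 / (2*2.6800)
= 2.6896 / 5.3600
= 0.5018

0.5018


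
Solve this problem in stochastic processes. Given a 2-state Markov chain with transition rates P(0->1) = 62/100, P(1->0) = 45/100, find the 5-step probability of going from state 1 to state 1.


Computing P^5 by matrix multiplication.
P = [[0.3800, 0.6200], [0.4500, 0.5500]]
After raising P to the power 5:
P^5(1,1) = 0.5794

0.5794


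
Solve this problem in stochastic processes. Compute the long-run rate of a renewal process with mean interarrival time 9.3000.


Long-run renewal rate = 1/E(X)
= 1/9.3000
= 0.1075

0.1075


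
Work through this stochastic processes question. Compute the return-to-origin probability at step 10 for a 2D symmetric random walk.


P = C(10,5)^2 / 4^10
= 252^2 / 1048576
= 63504 / 1048576
= 0.0606

0.0606


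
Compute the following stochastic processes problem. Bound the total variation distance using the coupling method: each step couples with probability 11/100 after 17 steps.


TV distance bound <= (1-delta)^n
= (1 - 0.1100)^17
= 0.8900^17
= 0.1379

0.1379


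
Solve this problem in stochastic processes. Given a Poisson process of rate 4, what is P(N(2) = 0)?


P(N(t)=k) = (lambda*t)^k * exp(-lambda*t) / k!
lambda*t = 8
= 8^0 * exp(-8) / 0!
= 1 * 3.3546e-04 / 1
= 3.3546e-04

3.3546e-04


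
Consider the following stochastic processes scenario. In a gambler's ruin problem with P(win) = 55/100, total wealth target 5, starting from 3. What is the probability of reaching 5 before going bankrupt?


Gambler's ruin formula:
r = q/p = 0.4500/0.5500 = 0.8182
P(win) = (1 - r^i)/(1 - r^N)
= (1 - 0.8182^3)/(1 - 0.8182^5)
= 0.7141

0.7141


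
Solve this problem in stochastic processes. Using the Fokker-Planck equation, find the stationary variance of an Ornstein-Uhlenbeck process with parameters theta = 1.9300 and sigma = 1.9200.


Stationary variance = sigma^2 / (2*theta)
= 1.9200^2 / (2*1.9300)
= 3.6864 / 3.8600
= 0.9550

0.9550


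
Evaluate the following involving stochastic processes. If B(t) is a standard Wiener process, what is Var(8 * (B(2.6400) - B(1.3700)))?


Var(alpha*(B(t)-B(s))) = alpha^2 * (t-s)
= 8^2 * (2.6400 - 1.3700)
= 64 * 1.2700
= 81.2800

81.2800


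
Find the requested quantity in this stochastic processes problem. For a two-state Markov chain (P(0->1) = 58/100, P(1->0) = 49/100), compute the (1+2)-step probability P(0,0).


P^3 = P^1 * P^2
Computing via matrix multiplication of the transition matrix.
Entry (0,0) of P^3 = 0.4578

0.4578


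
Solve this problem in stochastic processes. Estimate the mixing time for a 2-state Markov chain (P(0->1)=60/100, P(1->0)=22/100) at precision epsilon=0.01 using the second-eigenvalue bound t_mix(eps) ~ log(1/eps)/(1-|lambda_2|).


lambda_2 = |1 - p01 - p10| = |1 - 0.6000 - 0.2200| = 0.1800
t_mix ~ log(1/eps)/(1 - |lambda_2|)
= log(100)/(1 - 0.1800) = 4.6052/0.8200
= 5.6161

5.6161


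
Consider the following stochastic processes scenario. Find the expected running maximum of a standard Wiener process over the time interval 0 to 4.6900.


E(max B(s)) = sqrt(2t/pi)
= sqrt(2*4.6900/pi)
= sqrt(2.9857)
= 1.7279

1.7279


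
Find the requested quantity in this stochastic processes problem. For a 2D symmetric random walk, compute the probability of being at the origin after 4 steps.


P = C(4,2)^2 / 4^4
= 6^2 / 256
= 36 / 256
= 0.1406

0.1406


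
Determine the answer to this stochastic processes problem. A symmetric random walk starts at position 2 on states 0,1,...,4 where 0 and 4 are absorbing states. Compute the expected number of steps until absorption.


For symmetric RW on 0,...,N with absorbing barriers, E(i) = i*(N-i)
E(2) = 2 * 2 = 4

4


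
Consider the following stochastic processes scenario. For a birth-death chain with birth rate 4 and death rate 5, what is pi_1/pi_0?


For birth-death process, pi_n/pi_0 = (lambda/mu)^n
= (4/5)^1
= 0.8000

0.8000


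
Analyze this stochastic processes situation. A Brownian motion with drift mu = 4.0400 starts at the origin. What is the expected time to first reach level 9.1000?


Expected first passage time = a/mu
= 9.1000/4.0400
= 2.2525

2.2525


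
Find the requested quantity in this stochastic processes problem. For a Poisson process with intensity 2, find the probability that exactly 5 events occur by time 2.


P(N(t)=k) = (lambda*t)^k * exp(-lambda*t) / k!
lambda*t = 4
= 4^5 * exp(-4) / 5!
= 1024 * 0.0183 / 120
= 0.1563

0.1563


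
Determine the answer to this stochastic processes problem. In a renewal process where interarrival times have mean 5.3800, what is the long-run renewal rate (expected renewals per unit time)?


Long-run renewal rate = 1/E(X)
= 1/5.3800
= 0.1859

0.1859


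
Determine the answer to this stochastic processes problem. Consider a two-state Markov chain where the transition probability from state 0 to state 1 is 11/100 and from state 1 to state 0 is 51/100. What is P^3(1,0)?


Computing P^3 by matrix multiplication.
P = [[0.8900, 0.1100], [0.5100, 0.4900]]
After raising P to the power 3:
P^3(1,0) = 0.7774

0.7774


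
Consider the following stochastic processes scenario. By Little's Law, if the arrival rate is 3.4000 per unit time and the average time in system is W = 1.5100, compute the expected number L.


Little's Law: L = lambda * W
= 3.4000 * 1.5100
= 5.1340

5.1340


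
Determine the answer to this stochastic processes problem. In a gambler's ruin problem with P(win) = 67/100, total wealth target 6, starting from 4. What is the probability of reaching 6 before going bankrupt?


Gambler's ruin formula:
r = q/p = 0.3300/0.6700 = 0.4925
P(win) = (1 - r^i)/(1 - r^N)
= (1 - 0.4925^4)/(1 - 0.4925^6)
= 0.9548

0.9548


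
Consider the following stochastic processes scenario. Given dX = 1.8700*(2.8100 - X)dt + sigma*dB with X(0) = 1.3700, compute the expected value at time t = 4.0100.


E[X(t)] = mu + (X(0) - mu)*exp(-theta*t)
= 2.8100 + (1.3700 - 2.8100)*exp(-1.8700*4.0100)
= 2.8100 + -1.4400 * 5.5380e-04
= 2.8092

2.8092


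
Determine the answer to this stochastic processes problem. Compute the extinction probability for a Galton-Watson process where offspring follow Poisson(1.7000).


Since mu = 1.7000 > 1, extinction prob q < 1.
Solve s = exp(mu*(s-1)) iteratively.
q = 0.3088

0.3088


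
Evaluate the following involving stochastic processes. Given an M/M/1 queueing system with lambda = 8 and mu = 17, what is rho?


rho = lambda/mu
= 8/17
= 0.4706

0.4706


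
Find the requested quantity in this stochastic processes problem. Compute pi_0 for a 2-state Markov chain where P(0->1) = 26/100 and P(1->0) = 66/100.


Stationary distribution: pi_0 = p10/(p01+p10), pi_1 = p01/(p01+p10)
p01 = 0.2600, p10 = 0.6600
pi_0 = 0.7174

0.7174


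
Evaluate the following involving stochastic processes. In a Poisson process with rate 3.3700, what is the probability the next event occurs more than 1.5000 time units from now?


P(X > t) = exp(-lambda * t)
= exp(-3.3700 * 1.5000)
= exp(-5.0550) = 0.0064

0.0064


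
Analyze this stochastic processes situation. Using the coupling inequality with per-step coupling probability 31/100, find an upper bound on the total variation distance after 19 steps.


TV distance bound <= (1-delta)^n
= (1 - 0.3100)^19
= 0.6900^19
= 8.6723e-04

8.6723e-04


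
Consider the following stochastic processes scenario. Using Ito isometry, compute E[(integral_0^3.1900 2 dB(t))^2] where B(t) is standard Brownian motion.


By Ito isometry: E[(int f dB)^2] = int f^2 dt
= 2^2 * 3.1900
= 4 * 3.1900 = 12.7600

12.7600


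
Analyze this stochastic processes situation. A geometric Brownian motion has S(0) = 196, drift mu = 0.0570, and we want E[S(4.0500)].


E[S(t)] = S(0) * exp(mu * t)
= 196 * exp(0.0570 * 4.0500)
= 196 * 1.2597
= 246.8954

246.8954


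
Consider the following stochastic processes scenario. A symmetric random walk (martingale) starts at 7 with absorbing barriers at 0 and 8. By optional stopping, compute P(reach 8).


By optional stopping theorem: E(M at tau) = M(0) = 7
P(hit 8)*8 + P(hit 0)*0 = 7
P(hit 8) = (7 - 0)/(8 - 0) = 7/8 = 0.8750

0.8750


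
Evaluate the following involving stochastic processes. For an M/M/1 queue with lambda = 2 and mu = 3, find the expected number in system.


rho = 2/3 = 0.6667
L = rho/(1-rho)
= 0.6667/0.3333
= 2.0000

2.0000


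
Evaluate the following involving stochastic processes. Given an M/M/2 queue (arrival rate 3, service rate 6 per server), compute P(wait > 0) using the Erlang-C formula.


a = lambda/mu = 0.5000
rho = a/c = 0.2500
Erlang-C formula applied:
C(c,a) = 0.1000

0.1000


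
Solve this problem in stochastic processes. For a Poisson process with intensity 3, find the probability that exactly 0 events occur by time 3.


P(N(t)=k) = (lambda*t)^k * exp(-lambda*t) / k!
lambda*t = 9
= 9^0 * exp(-9) / 0!
= 1 * 1.2341e-04 / 1
= 1.2341e-04

1.2341e-04


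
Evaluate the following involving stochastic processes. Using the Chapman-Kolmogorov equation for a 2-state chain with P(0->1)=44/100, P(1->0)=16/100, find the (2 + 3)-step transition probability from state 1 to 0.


P^5 = P^2 * P^3
Computing via matrix multiplication of the transition matrix.
Entry (1,0) of P^5 = 0.2639

0.2639


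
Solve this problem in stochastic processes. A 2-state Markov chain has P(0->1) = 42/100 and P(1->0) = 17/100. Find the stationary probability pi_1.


Stationary distribution: pi_0 = p10/(p01+p10), pi_1 = p01/(p01+p10)
p01 = 0.4200, p10 = 0.1700
pi_1 = 0.7119

0.7119


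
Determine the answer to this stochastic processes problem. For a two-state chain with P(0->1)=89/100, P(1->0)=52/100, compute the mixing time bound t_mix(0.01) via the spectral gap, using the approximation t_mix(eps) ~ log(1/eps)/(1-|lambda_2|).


lambda_2 = |1 - p01 - p10| = |1 - 0.8900 - 0.5200| = 0.4100
t_mix ~ log(1/eps)/(1 - |lambda_2|)
= log(100)/(1 - 0.4100) = 4.6052/0.5900
= 7.8054

7.8054


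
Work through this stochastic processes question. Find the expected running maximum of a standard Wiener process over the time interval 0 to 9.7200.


E(max B(s)) = sqrt(2t/pi)
= sqrt(2*9.7200/pi)
= sqrt(6.1879)
= 2.4876

2.4876


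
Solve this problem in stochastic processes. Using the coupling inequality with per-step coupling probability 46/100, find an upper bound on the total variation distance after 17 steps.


TV distance bound <= (1-delta)^n
= (1 - 0.4600)^17
= 0.5400^17
= 2.8229e-05

2.8229e-05


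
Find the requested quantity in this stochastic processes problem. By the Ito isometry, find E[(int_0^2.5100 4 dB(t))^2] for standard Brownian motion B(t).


By Ito isometry: E[(int f dB)^2] = int f^2 dt
= 4^2 * 2.5100
= 16 * 2.5100 = 40.1600

40.1600


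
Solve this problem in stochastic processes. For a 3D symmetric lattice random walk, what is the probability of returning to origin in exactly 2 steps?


P(return in 2 steps) = P(reverse first step) = 1/(2d)
= 1/6
= 0.1667

0.1667


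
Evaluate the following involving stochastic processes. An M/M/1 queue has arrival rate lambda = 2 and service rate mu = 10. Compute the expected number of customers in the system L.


rho = 2/10 = 0.2000
L = rho/(1-rho)
= 0.2000/0.8000
= 0.2500

0.2500


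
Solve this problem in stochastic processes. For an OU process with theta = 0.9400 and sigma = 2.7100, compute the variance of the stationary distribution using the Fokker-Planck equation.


Stationary variance = sigma^2 / (2*theta)
= 2.7100^2 / (2*0.9400)
= 7.3441 / 1.8800
= 3.9064

3.9064


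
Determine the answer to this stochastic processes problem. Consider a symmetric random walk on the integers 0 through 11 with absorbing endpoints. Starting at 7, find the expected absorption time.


For symmetric RW on 0,...,N with absorbing barriers, E(i) = i*(N-i)
E(7) = 7 * 4 = 28

28


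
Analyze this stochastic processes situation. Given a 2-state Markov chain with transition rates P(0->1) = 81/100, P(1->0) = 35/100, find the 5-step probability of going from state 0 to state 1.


Computing P^5 by matrix multiplication.
P = [[0.1900, 0.8100], [0.3500, 0.6500]]
After raising P to the power 5:
P^5(0,1) = 0.6983

0.6983


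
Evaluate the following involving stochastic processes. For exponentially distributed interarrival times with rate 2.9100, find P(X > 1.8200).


P(X > t) = exp(-lambda * t)
= exp(-2.9100 * 1.8200)
= exp(-5.2962) = 0.0050

0.0050


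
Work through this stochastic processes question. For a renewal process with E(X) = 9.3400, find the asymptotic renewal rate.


Long-run renewal rate = 1/E(X)
= 1/9.3400
= 0.1071

0.1071


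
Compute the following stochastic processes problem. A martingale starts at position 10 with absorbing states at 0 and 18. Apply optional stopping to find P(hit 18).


By optional stopping theorem: E(M at tau) = M(0) = 10
P(hit 18)*18 + P(hit 0)*0 = 10
P(hit 18) = (10 - 0)/(18 - 0) = 5/9 = 0.5556

0.5556


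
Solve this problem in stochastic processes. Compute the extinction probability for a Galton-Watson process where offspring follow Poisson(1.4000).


Since mu = 1.4000 > 1, extinction prob q < 1.
Solve s = exp(mu*(s-1)) iteratively.
q = 0.4890

0.4890


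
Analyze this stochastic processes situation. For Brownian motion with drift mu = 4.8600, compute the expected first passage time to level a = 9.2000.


Expected first passage time = a/mu
= 9.2000/4.8600
= 1.8930

1.8930


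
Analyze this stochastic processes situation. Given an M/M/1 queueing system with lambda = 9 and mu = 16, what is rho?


rho = lambda/mu
= 9/16
= 0.5625

0.5625


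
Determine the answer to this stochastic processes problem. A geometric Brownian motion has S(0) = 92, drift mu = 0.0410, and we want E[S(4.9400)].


E[S(t)] = S(0) * exp(mu * t)
= 92 * exp(0.0410 * 4.9400)
= 92 * 1.2245
= 112.6548

112.6548


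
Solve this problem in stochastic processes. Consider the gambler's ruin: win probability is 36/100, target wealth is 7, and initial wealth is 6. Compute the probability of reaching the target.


Gambler's ruin formula:
r = q/p = 0.6400/0.3600 = 1.7778
P(win) = (1 - r^i)/(1 - r^N)
= (1 - 1.7778^6)/(1 - 1.7778^7)
= 0.5546

0.5546


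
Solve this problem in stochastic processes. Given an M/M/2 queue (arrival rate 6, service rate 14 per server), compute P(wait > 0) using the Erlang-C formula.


a = lambda/mu = 0.4286
rho = a/c = 0.2143
Erlang-C formula applied:
C(c,a) = 0.0756

0.0756


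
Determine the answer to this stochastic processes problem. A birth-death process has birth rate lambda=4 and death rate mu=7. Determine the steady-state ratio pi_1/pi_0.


For birth-death process, pi_n/pi_0 = (lambda/mu)^n
= (4/7)^1
= 0.5714

0.5714


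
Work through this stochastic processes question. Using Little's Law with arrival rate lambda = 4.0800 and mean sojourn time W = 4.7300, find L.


Little's Law: L = lambda * W
= 4.0800 * 4.7300
= 19.2984

19.2984


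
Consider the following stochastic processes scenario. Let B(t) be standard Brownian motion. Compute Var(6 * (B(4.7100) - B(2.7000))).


Var(alpha*(B(t)-B(s))) = alpha^2 * (t-s)
= 6^2 * (4.7100 - 2.7000)
= 36 * 2.0100
= 72.3600

72.3600


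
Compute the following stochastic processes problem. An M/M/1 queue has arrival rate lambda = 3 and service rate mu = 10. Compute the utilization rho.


rho = lambda/mu
= 3/10
= 0.3000

0.3000


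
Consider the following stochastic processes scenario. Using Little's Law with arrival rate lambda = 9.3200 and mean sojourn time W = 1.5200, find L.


Little's Law: L = lambda * W
= 9.3200 * 1.5200
= 14.1664

14.1664


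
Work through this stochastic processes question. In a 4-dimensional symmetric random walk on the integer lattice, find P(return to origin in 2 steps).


P(return in 2 steps) = P(reverse first step) = 1/(2d)
= 1/8
= 0.1250

0.1250


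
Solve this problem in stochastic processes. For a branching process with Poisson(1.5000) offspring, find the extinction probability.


Since mu = 1.5000 > 1, extinction prob q < 1.
Solve s = exp(mu*(s-1)) iteratively.
q = 0.4172

0.4172


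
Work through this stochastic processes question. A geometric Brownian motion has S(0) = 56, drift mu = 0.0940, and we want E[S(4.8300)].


E[S(t)] = S(0) * exp(mu * t)
= 56 * exp(0.0940 * 4.8300)
= 56 * 1.5746
= 88.1793

88.1793


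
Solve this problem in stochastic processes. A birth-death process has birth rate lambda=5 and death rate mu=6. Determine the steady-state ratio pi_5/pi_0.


For birth-death process, pi_n/pi_0 = (lambda/mu)^n
= (5/6)^5
= 0.4019

0.4019


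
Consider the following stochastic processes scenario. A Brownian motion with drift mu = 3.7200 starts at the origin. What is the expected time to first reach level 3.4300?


Expected first passage time = a/mu
= 3.4300/3.7200
= 0.9220

0.9220


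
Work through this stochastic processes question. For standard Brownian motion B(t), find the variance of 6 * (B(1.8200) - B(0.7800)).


Var(alpha*(B(t)-B(s))) = alpha^2 * (t-s)
= 6^2 * (1.8200 - 0.7800)
= 36 * 1.0400
= 37.4400

37.4400


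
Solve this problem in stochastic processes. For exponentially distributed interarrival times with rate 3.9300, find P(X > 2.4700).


P(X > t) = exp(-lambda * t)
= exp(-3.9300 * 2.4700)
= exp(-9.7071) = 6.0850e-05

6.0850e-05


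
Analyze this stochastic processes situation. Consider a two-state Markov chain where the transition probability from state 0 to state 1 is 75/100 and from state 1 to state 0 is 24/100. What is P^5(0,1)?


Computing P^5 by matrix multiplication.
P = [[0.2500, 0.7500], [0.2400, 0.7600]]
After raising P to the power 5:
P^5(0,1) = 0.7576

0.7576


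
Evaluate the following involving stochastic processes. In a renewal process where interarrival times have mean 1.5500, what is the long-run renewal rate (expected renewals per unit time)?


Long-run renewal rate = 1/E(X)
= 1/1.5500
= 0.6452

0.6452


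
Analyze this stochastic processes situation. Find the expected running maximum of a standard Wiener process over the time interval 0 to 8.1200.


E(max B(s)) = sqrt(2t/pi)
= sqrt(2*8.1200/pi)
= sqrt(5.1694)
= 2.2736

2.2736


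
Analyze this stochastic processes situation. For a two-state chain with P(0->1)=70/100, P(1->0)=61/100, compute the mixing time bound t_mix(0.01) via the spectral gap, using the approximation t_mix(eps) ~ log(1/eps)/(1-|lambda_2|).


lambda_2 = |1 - p01 - p10| = |1 - 0.7000 - 0.6100| = 0.3100
t_mix ~ log(1/eps)/(1 - |lambda_2|)
= log(100)/(1 - 0.3100) = 4.6052/0.6900
= 6.6742

6.6742


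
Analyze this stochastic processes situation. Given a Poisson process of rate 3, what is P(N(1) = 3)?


P(N(t)=k) = (lambda*t)^k * exp(-lambda*t) / k!
lambda*t = 3
= 3^3 * exp(-3) / 3!
= 27 * 0.0498 / 6
= 0.2240

0.2240


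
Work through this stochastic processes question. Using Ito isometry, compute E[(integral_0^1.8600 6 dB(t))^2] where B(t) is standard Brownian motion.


By Ito isometry: E[(int f dB)^2] = int f^2 dt
= 6^2 * 1.8600
= 36 * 1.8600 = 66.9600

66.9600


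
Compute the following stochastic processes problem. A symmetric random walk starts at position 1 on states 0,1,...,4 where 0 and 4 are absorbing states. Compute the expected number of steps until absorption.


For symmetric RW on 0,...,N with absorbing barriers, E(i) = i*(N-i)
E(1) = 1 * 3 = 3

3


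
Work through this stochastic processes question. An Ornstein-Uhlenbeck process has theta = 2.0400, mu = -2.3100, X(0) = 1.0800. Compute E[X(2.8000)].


E[X(t)] = mu + (X(0) - mu)*exp(-theta*t)
= -2.3100 + (1.0800 - -2.3100)*exp(-2.0400*2.8000)
= -2.3100 + 3.3900 * 0.0033
= -2.2988

-2.2988


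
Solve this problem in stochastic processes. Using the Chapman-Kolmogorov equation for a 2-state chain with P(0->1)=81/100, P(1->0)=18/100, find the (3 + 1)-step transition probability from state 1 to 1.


P^4 = P^3 * P^1
Computing via matrix multiplication of the transition matrix.
Entry (1,1) of P^4 = 0.8182

0.8182


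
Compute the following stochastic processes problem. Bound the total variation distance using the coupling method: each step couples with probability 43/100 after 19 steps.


TV distance bound <= (1-delta)^n
= (1 - 0.4300)^19
= 0.5700^19
= 2.2994e-05

2.2994e-05


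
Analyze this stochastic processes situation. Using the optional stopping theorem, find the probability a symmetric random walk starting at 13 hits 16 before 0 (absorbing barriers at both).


By optional stopping theorem: E(M at tau) = M(0) = 13
P(hit 16)*16 + P(hit 0)*0 = 13
P(hit 16) = (13 - 0)/(16 - 0) = 13/16 = 0.8125

0.8125


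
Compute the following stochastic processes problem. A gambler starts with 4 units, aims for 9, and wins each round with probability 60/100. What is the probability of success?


Gambler's ruin formula:
r = q/p = 0.4000/0.6000 = 0.6667
P(win) = (1 - r^i)/(1 - r^N)
= (1 - 0.6667^4)/(1 - 0.6667^9)
= 0.8239

0.8239


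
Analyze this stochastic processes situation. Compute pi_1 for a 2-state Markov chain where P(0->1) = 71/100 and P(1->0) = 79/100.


Stationary distribution: pi_0 = p10/(p01+p10), pi_1 = p01/(p01+p10)
p01 = 0.7100, p10 = 0.7900
pi_1 = 0.4733

0.4733


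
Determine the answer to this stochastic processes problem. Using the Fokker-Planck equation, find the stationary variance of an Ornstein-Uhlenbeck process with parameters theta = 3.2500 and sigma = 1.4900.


Stationary variance = sigma^2 / (2*theta)
= 1.4900^2 / (2*3.2500)
= 2.2201 / 6.5000
= 0.3416

0.3416


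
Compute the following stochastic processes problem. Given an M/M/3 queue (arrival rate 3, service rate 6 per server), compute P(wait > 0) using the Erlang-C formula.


a = lambda/mu = 0.5000
rho = a/c = 0.1667
Erlang-C formula applied:
C(c,a) = 0.0152

0.0152


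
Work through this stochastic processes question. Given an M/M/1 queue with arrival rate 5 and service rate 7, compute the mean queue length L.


rho = 5/7 = 0.7143
L = rho/(1-rho)
= 0.7143/0.2857
= 2.5000

2.5000


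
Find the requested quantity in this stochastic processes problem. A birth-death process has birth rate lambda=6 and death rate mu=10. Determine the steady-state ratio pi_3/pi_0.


For birth-death process, pi_n/pi_0 = (lambda/mu)^n
= (6/10)^3
= 0.2160

0.2160


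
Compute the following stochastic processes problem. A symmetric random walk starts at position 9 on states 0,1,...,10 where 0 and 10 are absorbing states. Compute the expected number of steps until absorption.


For symmetric RW on 0,...,N with absorbing barriers, E(i) = i*(N-i)
E(9) = 9 * 1 = 9

9


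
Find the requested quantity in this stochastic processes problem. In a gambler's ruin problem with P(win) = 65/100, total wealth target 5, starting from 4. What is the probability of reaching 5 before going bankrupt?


Gambler's ruin formula:
r = q/p = 0.3500/0.6500 = 0.5385
P(win) = (1 - r^i)/(1 - r^N)
= (1 - 0.5385^4)/(1 - 0.5385^5)
= 0.9594

0.9594


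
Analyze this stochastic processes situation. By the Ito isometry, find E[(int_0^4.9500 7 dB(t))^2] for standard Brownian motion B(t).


By Ito isometry: E[(int f dB)^2] = int f^2 dt
= 7^2 * 4.9500
= 49 * 4.9500 = 242.5500

242.5500


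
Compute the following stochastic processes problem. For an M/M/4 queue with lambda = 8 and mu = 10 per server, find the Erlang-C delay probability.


a = lambda/mu = 0.8000
rho = a/c = 0.2000
Erlang-C formula applied:
C(c,a) = 0.0096

0.0096


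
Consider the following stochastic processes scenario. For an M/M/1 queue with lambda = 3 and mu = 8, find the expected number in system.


rho = 3/8 = 0.3750
L = rho/(1-rho)
= 0.3750/0.6250
= 0.6000

0.6000


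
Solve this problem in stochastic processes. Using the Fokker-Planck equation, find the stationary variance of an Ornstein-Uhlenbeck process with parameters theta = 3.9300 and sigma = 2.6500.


Stationary variance = sigma^2 / (2*theta)
= 2.6500^2 / (2*3.9300)
= 7.0225 / 7.8600
= 0.8934

0.8934


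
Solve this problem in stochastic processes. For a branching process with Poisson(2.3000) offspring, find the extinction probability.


Since mu = 2.3000 > 1, extinction prob q < 1.
Solve s = exp(mu*(s-1)) iteratively.
q = 0.1376

0.1376


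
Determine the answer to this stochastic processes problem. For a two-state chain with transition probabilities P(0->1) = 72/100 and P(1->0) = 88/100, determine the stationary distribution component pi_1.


Stationary distribution: pi_0 = p10/(p01+p10), pi_1 = p01/(p01+p10)
p01 = 0.7200, p10 = 0.8800
pi_1 = 0.4500

0.4500


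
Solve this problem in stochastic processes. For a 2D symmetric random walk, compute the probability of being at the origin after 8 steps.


P = C(8,4)^2 / 4^8
= 70^2 / 65536
= 4900 / 65536
= 0.0748

0.0748


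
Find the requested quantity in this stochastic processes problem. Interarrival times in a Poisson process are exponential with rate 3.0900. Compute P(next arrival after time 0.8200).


P(X > t) = exp(-lambda * t)
= exp(-3.0900 * 0.8200)
= exp(-2.5338) = 0.0794

0.0794


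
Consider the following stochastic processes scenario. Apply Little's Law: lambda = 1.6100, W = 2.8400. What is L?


Little's Law: L = lambda * W
= 1.6100 * 2.8400
= 4.5724

4.5724


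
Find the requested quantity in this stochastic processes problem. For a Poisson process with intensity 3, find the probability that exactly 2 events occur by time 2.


P(N(t)=k) = (lambda*t)^k * exp(-lambda*t) / k!
lambda*t = 6
= 6^2 * exp(-6) / 2!
= 36 * 0.0025 / 2
= 0.0446

0.0446


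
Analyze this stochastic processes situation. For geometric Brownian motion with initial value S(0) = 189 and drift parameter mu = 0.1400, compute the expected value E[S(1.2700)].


E[S(t)] = S(0) * exp(mu * t)
= 189 * exp(0.1400 * 1.2700)
= 189 * 1.1946
= 225.7768

225.7768


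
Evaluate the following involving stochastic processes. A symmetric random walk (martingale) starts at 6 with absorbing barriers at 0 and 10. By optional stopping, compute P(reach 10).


By optional stopping theorem: E(M at tau) = M(0) = 6
P(hit 10)*10 + P(hit 0)*0 = 6
P(hit 10) = (6 - 0)/(10 - 0) = 3/5 = 0.6000

0.6000


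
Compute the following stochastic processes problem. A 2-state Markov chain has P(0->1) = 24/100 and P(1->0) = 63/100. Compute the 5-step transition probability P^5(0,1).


Computing P^5 by matrix multiplication.
P = [[0.7600, 0.2400], [0.6300, 0.3700]]
After raising P to the power 5:
P^5(0,1) = 0.2759

0.2759


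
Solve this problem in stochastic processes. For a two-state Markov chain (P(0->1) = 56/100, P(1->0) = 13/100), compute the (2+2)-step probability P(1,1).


P^4 = P^2 * P^2
Computing via matrix multiplication of the transition matrix.
Entry (1,1) of P^4 = 0.8133

0.8133


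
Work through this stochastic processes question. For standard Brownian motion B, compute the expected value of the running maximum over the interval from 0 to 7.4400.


E(max B(s)) = sqrt(2t/pi)
= sqrt(2*7.4400/pi)
= sqrt(4.7365)
= 2.1763

2.1763


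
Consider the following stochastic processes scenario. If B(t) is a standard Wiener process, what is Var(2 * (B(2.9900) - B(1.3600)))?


Var(alpha*(B(t)-B(s))) = alpha^2 * (t-s)
= 2^2 * (2.9900 - 1.3600)
= 4 * 1.6300
= 6.5200

6.5200


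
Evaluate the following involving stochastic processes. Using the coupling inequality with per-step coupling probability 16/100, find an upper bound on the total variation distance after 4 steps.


TV distance bound <= (1-delta)^n
= (1 - 0.1600)^4
= 0.8400^4
= 0.4979

0.4979


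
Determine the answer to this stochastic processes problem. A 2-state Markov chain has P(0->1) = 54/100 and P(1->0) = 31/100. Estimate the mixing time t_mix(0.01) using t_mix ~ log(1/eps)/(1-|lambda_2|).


lambda_2 = |1 - p01 - p10| = |1 - 0.5400 - 0.3100| = 0.1500
t_mix ~ log(1/eps)/(1 - |lambda_2|)
= log(100)/(1 - 0.1500) = 4.6052/0.8500
= 5.4178

5.4178


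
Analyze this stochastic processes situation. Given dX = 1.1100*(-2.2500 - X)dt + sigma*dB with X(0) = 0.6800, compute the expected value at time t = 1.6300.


E[X(t)] = mu + (X(0) - mu)*exp(-theta*t)
= -2.2500 + (0.6800 - -2.2500)*exp(-1.1100*1.6300)
= -2.2500 + 2.9300 * 0.1638
= -1.7702

-1.7702


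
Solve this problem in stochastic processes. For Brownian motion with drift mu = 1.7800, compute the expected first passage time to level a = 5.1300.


Expected first passage time = a/mu
= 5.1300/1.7800
= 2.8820

2.8820


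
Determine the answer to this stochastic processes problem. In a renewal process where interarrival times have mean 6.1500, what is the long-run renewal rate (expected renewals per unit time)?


Long-run renewal rate = 1/E(X)
= 1/6.1500
= 0.1626

0.1626


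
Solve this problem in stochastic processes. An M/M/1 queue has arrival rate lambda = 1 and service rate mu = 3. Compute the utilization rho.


rho = lambda/mu
= 1/3
= 0.3333

0.3333


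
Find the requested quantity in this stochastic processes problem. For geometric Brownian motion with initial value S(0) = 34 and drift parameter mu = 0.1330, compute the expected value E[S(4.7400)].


E[S(t)] = S(0) * exp(mu * t)
= 34 * exp(0.1330 * 4.7400)
= 34 * 1.8784
= 63.8656

63.8656


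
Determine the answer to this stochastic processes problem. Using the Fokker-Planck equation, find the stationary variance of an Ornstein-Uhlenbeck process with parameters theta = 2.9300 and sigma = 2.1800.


Stationary variance = sigma^2 / (2*theta)
= 2.1800^2 / (2*2.9300)
= 4.7524 / 5.8600
= 0.8110

0.8110


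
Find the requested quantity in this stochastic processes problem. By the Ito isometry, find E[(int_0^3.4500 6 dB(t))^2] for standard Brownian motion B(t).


By Ito isometry: E[(int f dB)^2] = int f^2 dt
= 6^2 * 3.4500
= 36 * 3.4500 = 124.2000

124.2000
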